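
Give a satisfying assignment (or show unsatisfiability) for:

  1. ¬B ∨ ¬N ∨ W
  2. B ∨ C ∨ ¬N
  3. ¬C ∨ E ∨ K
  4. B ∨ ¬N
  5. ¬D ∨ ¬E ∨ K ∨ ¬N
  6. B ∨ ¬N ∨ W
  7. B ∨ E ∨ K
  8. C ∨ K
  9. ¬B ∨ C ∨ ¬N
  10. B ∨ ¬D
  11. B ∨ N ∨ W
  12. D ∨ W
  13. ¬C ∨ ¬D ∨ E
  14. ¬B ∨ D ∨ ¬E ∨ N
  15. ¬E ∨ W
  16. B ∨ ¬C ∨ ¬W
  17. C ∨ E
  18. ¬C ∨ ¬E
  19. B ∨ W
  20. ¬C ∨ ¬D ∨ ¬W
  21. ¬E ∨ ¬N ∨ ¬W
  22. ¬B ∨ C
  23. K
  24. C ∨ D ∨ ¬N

W=T, N=F, C=T, B=T, D=F, K=T, E=F

Unit clause (K) forces K = True.
Set W = True.
Set N = False.
Set C = True.
  then (B ∨ ¬C ∨ ¬W) forces B = True.
  then (¬C ∨ ¬E) forces E = False.
  then (¬C ∨ ¬D ∨ ¬W) forces D = False.
All clauses satisfied.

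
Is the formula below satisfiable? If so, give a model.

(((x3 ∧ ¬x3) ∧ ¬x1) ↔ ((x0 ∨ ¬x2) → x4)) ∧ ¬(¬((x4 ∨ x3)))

x0=F, x1=T, x2=F, x3=T, x4=F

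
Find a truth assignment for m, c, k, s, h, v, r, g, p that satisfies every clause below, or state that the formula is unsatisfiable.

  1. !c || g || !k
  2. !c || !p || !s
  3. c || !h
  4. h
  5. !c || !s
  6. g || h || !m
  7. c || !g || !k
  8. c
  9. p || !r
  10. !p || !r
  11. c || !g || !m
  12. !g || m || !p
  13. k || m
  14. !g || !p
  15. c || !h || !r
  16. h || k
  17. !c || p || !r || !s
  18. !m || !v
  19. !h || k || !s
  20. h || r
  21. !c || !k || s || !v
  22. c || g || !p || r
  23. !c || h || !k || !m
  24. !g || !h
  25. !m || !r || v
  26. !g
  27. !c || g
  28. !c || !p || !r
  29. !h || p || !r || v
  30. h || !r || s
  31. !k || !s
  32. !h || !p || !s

UNSATISFIABLE

Case g = True:
  Clause (!g) is falsified — contradiction.
Case g = False:
  (h) forces h = True.
  (c || !h) forces c = True.
  Clause (!c || g) is falsified — contradiction.
Both cases fail, so the formula is unsatisfiable.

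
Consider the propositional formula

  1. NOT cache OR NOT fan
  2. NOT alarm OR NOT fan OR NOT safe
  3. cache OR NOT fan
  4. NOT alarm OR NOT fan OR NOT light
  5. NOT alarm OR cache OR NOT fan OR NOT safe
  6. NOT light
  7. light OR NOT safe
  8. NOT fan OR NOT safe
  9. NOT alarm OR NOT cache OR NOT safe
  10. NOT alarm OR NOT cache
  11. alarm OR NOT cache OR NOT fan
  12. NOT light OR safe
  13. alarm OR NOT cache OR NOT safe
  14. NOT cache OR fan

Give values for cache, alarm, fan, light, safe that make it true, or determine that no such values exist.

Unit clause (NOT light) forces light = False.
In (light OR NOT safe) only NOT safe is left, so safe = False.
Try cache = True:
  (NOT cache OR NOT fan) forces fan = False.
  clause (NOT cache OR fan) is falsified — backtrack.
So cache = False.
  then (cache OR NOT fan) forces fan = False.
Set alarm = True.
All clauses satisfied.

cache: False, alarm: True, fan: False, light: False, safe: False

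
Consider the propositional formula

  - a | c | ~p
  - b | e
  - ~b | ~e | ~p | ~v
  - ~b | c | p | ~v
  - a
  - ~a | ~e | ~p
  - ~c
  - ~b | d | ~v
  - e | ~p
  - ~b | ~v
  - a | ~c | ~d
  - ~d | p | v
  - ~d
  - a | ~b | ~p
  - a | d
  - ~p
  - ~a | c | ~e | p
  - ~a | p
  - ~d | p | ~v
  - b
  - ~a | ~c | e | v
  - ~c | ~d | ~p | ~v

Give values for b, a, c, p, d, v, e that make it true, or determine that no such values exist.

Case p = True:
  Clause (~p) is falsified — contradiction.
Case p = False:
  (a) forces a = True.
  Clause (~a | p) is falsified — contradiction.
Both cases fail, so the formula is unsatisfiable.

Unsatisfiable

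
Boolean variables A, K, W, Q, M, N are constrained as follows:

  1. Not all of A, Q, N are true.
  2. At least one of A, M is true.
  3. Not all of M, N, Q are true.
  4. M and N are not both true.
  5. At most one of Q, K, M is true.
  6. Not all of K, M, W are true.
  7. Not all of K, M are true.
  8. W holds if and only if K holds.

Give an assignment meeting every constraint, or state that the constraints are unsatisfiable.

A: True, K: False, W: False, Q: False, M: True, N: False

  (1) {A, Q, N}: 1/3 true — not all ✓
  (2) {A, M}: 2 true — at least one ✓
  (3) {M, N, Q}: 1/3 true — not all ✓
  (4) M=T, N=F — not both ✓
  (5) {Q, K, M}: 1 true — at most one ✓
  (6) {K, M, W}: 1/3 true — not all ✓
  (7) {K, M}: 1/2 true — not all ✓
  (8) W=F, K=F — same ✓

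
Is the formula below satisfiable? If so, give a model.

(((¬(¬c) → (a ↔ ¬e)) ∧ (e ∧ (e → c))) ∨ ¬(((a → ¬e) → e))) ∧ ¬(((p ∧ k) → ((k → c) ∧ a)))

k = True, e = True, a = False, p = True, c = True

  ((¬(¬c) → (a ↔ ¬e)) ∧ (e ∧ (e → c))) ∨ ¬(((a → ¬e) → e)) = True
    (¬(¬c) → (a ↔ ¬e)) ∧ (e ∧ (e → c)) = True
      ¬(¬c) → (a ↔ ¬e) = True
        ¬(¬c) = True
          ¬c = False
        a ↔ ¬e = True
          ¬e = False
      e ∧ (e → c) = True
        e → c = True
    ¬(((a → ¬e) → e)) = False
      (a → ¬e) → e = True
        a → ¬e = True
          ¬e = False
  ¬(((p ∧ k) → ((k → c) ∧ a))) = True
    (p ∧ k) → ((k → c) ∧ a) = False
      p ∧ k = True
      (k → c) ∧ a = False
        k → c = True
Both conjuncts True, so the formula holds.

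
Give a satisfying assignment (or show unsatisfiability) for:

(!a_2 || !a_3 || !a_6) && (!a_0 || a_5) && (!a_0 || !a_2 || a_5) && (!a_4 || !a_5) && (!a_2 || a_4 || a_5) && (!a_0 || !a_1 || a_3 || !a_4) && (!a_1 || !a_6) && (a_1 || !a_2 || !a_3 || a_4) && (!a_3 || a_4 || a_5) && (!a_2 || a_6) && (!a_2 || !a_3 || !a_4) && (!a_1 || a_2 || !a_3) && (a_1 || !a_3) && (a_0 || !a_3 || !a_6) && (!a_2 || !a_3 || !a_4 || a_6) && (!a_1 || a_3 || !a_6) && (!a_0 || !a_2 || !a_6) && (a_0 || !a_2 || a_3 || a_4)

Set a_0 = False.
Set a_1 = False.
  then (a_1 || !a_3) forces a_3 = False.
Set a_2 = False.
Set a_4 = False.
Set a_5 = False.
Set a_6 = True.
All clauses satisfied.

a_0 = False, a_1 = False, a_2 = False, a_3 = False, a_4 = False, a_5 = False, a_6 = True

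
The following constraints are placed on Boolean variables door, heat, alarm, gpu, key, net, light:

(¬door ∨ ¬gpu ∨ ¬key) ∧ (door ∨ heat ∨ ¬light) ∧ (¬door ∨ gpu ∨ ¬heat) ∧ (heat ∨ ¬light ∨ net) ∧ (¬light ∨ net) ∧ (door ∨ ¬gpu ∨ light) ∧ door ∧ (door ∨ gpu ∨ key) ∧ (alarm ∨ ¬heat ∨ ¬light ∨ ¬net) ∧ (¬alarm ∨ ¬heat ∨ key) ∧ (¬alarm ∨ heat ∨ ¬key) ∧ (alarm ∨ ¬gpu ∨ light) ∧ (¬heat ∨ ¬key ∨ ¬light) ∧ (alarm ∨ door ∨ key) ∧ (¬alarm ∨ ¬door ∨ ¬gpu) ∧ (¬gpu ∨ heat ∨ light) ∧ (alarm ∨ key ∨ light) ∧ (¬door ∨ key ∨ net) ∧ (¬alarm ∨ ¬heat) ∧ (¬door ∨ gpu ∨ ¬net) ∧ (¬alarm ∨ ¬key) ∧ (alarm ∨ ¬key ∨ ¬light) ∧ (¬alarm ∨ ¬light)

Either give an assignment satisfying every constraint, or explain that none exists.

Unit clause (door) forces door = True.
Set heat = False.
Set alarm = False.
Set gpu = True.
  then (¬door ∨ ¬gpu ∨ ¬key) forces key = False.
  then (alarm ∨ ¬gpu ∨ light) forces light = True.
  then (¬door ∨ key ∨ net) forces net = True.
All clauses satisfied.

door = True, heat = False, alarm = False, gpu = True, key = False, net = True, light = True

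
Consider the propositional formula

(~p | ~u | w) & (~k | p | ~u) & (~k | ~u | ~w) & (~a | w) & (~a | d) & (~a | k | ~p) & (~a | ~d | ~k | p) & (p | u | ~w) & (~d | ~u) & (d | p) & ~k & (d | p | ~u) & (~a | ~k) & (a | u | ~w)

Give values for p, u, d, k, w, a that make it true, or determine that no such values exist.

p = True, u = False, d = False, k = False, w = False, a = False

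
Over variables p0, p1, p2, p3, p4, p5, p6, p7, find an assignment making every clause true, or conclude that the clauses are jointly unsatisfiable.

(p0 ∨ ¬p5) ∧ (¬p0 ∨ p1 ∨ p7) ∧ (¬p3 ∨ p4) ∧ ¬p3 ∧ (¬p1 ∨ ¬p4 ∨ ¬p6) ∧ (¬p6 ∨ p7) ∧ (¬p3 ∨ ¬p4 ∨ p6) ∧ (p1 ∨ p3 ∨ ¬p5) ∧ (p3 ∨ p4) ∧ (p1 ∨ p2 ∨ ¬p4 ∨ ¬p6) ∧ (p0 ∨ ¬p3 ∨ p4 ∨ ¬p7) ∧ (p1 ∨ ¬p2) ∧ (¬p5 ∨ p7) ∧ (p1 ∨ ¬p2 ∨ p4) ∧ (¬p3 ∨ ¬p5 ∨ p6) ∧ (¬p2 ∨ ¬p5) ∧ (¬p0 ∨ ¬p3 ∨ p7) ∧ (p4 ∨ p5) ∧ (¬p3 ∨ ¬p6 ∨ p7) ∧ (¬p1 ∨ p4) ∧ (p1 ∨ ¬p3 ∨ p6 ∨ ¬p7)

p0 = False, p1 = True, p2 = False, p3 = False, p4 = True, p5 = False, p6 = False, p7 = True

Unit clause (¬p3) forces p3 = False.
In (p3 ∨ p4) only p4 is left, so p4 = True.
Set p0 = False.
  then (p0 ∨ ¬p5) forces p5 = False.
Set p1 = True.
  then (¬p1 ∨ ¬p4 ∨ ¬p6) forces p6 = False.
Set p2 = False.
Set p7 = True.
All clauses satisfied.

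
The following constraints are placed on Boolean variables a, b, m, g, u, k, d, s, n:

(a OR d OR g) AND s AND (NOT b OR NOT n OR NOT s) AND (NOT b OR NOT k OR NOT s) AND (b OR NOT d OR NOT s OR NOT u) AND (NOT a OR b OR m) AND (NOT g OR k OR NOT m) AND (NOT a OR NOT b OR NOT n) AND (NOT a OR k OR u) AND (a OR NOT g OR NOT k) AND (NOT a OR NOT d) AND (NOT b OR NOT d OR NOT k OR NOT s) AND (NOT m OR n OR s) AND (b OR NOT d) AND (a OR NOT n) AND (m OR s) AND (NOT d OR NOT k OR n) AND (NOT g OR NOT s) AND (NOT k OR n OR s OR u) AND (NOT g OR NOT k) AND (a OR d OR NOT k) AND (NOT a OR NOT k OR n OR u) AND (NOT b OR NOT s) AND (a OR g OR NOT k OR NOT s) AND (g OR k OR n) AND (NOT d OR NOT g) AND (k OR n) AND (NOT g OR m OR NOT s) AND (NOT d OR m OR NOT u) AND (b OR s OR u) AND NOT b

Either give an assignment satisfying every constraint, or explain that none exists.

a = True, b = False, m = True, g = False, u = False, k = True, d = False, s = True, n = True

Unit clause (s) forces s = True.
In (NOT g OR NOT s) only NOT g is left, so g = False.
In (NOT b OR NOT s) only NOT b is left, so b = False.
In (b OR NOT d) only NOT d is left, so d = False.
In (a OR d OR g) only a is left, so a = True.
In (NOT a OR b OR m) only m is left, so m = True.
Set u = False.
  then (NOT a OR k OR u) forces k = True.
  then (NOT a OR NOT k OR n OR u) forces n = True.
All clauses satisfied.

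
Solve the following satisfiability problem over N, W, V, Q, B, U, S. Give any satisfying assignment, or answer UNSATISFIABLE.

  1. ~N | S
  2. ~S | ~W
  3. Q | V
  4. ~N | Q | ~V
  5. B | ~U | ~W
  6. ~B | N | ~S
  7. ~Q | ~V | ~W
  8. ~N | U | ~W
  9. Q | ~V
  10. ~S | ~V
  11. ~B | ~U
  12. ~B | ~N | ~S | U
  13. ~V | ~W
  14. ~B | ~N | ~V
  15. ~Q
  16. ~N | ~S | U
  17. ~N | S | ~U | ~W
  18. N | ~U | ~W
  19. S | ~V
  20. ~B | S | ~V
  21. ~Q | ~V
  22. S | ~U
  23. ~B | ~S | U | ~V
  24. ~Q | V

Case Q = True:
  Clause (~Q) is falsified — contradiction.
Case Q = False:
  (Q | V) forces V = True.
  Clause (Q | ~V) is falsified — contradiction.
Both cases fail, so the formula is unsatisfiable.

The formula is unsatisfiable.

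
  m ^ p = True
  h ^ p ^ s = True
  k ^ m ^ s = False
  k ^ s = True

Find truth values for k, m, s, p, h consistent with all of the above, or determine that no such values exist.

k: False, m: True, s: True, p: False, h: False

m ^ p = T ^ F = True ✓
h ^ p ^ s = F ^ F ^ T = True ✓
k ^ m ^ s = F ^ T ^ T = False ✓
k ^ s = F ^ T = True ✓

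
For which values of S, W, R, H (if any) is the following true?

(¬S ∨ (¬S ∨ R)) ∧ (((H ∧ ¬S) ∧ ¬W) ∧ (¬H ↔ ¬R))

S = False, W = False, R = True, H = True

  ¬S ∨ (¬S ∨ R) = True
    ¬S = True
    ¬S ∨ R = True
      ¬S = True
  ((H ∧ ¬S) ∧ ¬W) ∧ (¬H ↔ ¬R) = True
    (H ∧ ¬S) ∧ ¬W = True
      H ∧ ¬S = True
        ¬S = True
      ¬W = True
    ¬H ↔ ¬R = True
      ¬H = False
      ¬R = False
Both conjuncts True, so the formula holds.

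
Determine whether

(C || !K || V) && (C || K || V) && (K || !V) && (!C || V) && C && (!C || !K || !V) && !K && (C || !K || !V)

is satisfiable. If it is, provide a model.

Case V = True:
  (K || !V) forces K = True.
  Clause (!K) is falsified — contradiction.
Case V = False:
  (!C || V) forces C = False.
  Clause (C) is falsified — contradiction.
Both cases fail, so the formula is unsatisfiable.

No satisfying assignment exists.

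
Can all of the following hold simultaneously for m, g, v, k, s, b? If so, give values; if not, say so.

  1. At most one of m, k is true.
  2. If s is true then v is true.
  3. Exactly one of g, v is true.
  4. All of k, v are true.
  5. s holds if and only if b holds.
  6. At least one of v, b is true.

m = False; g = False; v = True; k = True; s = False; b = False

  (1) {m, k}: 1 true — at most one ✓
  (2) s=F ⇒ v: vacuous ✓
  (3) {g, v}: 1 true — exactly one ✓
  (4) {k, v}: all 2 true ✓
  (5) s=F, b=F — same ✓
  (6) {v, b}: 1 true — at least one ✓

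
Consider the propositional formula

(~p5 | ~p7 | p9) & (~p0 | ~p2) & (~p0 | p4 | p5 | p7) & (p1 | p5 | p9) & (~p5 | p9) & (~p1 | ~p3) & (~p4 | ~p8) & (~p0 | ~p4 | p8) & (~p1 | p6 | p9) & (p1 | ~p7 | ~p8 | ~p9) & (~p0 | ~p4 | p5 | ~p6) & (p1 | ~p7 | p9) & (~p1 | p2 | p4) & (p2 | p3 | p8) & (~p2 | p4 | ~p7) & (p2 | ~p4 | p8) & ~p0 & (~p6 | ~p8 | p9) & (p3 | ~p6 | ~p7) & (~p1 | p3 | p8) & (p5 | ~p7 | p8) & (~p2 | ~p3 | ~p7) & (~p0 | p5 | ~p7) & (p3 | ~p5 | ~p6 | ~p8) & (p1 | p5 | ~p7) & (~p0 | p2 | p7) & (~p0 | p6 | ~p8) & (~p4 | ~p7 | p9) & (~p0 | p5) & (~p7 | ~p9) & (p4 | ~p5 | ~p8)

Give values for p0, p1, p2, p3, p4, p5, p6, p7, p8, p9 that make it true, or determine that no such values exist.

p0 = False, p1 = False, p2 = True, p3 = True, p4 = True, p5 = True, p6 = False, p7 = False, p8 = False, p9 = True

Unit clause (~p0) forces p0 = False.
Set p1 = False.
Set p2 = True.
Set p3 = True.
  then (~p2 | ~p3 | ~p7) forces p7 = False.
Set p4 = True.
  then (~p4 | ~p8) forces p8 = False.
Set p5 = True.
  then (~p5 | p9) forces p9 = True.
Set p6 = False.
All clauses satisfied.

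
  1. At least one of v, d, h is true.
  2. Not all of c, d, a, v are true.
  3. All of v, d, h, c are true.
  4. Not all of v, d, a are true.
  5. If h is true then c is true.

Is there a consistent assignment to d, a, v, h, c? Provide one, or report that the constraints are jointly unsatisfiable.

d=T, a=F, v=T, h=T, c=T

  (1) {v, d, h}: 3 true — at least one ✓
  (2) {c, d, a, v}: 3/4 true — not all ✓
  (3) {v, d, h, c}: all 4 true ✓
  (4) {v, d, a}: 2/3 true — not all ✓
  (5) h=T ⇒ c: T ✓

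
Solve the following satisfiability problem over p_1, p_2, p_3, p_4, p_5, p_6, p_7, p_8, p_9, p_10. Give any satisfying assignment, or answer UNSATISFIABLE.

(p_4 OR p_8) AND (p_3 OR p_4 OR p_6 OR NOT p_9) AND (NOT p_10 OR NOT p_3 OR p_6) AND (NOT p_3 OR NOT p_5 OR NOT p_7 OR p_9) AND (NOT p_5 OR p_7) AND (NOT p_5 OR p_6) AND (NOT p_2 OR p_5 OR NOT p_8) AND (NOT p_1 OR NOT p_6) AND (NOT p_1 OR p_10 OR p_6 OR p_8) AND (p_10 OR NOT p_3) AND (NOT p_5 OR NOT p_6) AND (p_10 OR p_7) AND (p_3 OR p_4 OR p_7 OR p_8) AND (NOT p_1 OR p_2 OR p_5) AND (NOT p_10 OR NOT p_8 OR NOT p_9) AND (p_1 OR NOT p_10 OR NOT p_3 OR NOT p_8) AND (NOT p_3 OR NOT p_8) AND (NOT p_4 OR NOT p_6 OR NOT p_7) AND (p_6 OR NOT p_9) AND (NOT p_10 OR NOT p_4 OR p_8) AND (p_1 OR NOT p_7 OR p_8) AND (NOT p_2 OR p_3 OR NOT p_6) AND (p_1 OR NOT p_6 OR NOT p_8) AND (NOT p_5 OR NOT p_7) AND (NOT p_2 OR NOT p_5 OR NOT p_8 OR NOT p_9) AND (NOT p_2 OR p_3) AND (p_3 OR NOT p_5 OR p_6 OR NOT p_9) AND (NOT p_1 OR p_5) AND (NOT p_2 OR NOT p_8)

Try p_1 = True:
  (NOT p_1 OR NOT p_6) forces p_6 = False.
  (NOT p_5 OR p_6) forces p_5 = False.
  clause (NOT p_1 OR p_5) is falsified — backtrack.
So p_1 = False.
Set p_2 = False.
Set p_3 = False.
Set p_4 = True.
Set p_5 = False.
Try p_6 = True:
  (NOT p_4 OR NOT p_6 OR NOT p_7) forces p_7 = False.
  (p_10 OR p_7) forces p_10 = True.
  (NOT p_10 OR NOT p_4 OR p_8) forces p_8 = True.
  clause (p_1 OR NOT p_6 OR NOT p_8) is falsified — backtrack.
So p_6 = False.
  then (p_6 OR NOT p_9) forces p_9 = False.
Set p_7 = True.
  then (p_1 OR NOT p_7 OR p_8) forces p_8 = True.
Set p_10 = False.
All clauses satisfied.

p_1 = False, p_2 = False, p_3 = False, p_4 = True, p_5 = False, p_6 = False, p_7 = True, p_8 = True, p_9 = False, p_10 = False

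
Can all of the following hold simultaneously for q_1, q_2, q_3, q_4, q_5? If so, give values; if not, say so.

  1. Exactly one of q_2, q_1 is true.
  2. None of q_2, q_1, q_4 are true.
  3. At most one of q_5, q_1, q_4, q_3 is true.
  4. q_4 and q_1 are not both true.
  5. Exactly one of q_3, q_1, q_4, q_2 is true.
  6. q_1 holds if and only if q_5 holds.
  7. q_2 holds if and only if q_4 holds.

The formula is unsatisfiable.

Case q_1 = True:
  Constraint (2) is violated (q_1=T) — contradiction.
Case q_1 = False:
  (1) with q_1=F forces q_2 = True.
  Constraint (2) is violated (q_2=T) — contradiction.
Both cases fail — unsatisfiable.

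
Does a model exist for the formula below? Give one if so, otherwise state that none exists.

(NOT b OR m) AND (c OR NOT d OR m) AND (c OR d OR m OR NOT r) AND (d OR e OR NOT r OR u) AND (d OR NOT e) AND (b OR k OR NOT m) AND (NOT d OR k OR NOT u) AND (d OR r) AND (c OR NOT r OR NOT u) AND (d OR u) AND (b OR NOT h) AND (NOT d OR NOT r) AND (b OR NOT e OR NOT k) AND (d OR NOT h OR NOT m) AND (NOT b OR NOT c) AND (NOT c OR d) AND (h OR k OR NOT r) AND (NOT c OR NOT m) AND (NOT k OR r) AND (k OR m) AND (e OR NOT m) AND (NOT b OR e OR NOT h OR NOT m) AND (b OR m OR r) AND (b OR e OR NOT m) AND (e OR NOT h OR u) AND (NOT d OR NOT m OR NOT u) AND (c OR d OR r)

r = False, d = True, c = False, h = False, b = True, u = False, m = True, e = True, k = False

Try r = True:
  (NOT d OR NOT r) forces d = False.
  (d OR NOT e) forces e = False.
  (d OR e OR NOT r OR u) forces u = True.
  (c OR NOT r OR NOT u) forces c = True.
  clause (NOT c OR d) is falsified — backtrack.
So r = False.
  then (d OR r) forces d = True.
  then (NOT k OR r) forces k = False.
  then (k OR m) forces m = True.
  then (e OR NOT m) forces e = True.
  then (NOT d OR NOT m OR NOT u) forces u = False.
  then (b OR k OR NOT m) forces b = True.
  then (NOT b OR NOT c) forces c = False.
Set h = False.
All clauses satisfied.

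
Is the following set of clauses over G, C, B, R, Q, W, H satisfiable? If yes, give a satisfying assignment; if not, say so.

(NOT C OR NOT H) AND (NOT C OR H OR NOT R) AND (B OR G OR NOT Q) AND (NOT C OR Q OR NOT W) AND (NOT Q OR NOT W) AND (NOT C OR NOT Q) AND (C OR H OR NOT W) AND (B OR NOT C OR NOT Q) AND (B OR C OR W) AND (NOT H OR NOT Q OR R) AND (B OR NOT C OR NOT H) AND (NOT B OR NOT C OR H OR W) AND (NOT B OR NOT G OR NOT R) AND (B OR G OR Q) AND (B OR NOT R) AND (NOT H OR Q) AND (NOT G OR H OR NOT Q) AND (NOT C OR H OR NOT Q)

Set G = False.
Set C = False.
Set B = True.
Set R = True.
Set Q = False.
  then (NOT H OR Q) forces H = False.
  then (C OR H OR NOT W) forces W = False.
All clauses satisfied.

G=F, C=F, B=T, R=T, Q=F, W=F, H=F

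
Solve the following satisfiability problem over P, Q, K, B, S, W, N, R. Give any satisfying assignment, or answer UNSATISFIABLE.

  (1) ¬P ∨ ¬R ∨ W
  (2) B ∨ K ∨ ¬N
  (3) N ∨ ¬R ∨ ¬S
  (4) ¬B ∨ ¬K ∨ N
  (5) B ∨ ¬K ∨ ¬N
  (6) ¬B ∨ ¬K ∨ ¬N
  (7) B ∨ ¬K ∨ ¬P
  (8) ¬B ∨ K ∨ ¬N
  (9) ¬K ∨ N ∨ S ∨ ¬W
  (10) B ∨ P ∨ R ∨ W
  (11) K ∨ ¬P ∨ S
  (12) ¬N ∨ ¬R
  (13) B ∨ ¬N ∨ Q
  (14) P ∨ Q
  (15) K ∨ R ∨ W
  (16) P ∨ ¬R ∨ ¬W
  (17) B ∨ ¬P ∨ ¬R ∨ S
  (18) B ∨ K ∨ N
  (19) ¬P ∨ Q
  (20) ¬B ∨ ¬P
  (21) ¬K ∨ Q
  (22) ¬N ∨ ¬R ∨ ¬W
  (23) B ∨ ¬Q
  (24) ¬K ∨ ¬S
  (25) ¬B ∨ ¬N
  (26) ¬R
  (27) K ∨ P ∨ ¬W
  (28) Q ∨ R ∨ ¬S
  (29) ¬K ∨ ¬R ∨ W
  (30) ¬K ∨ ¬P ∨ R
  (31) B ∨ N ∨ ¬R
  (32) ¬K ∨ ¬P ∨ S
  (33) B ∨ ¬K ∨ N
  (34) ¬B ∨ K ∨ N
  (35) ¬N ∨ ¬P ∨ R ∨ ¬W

Case Q = True:
  (B ∨ ¬Q) forces B = True.
  (¬B ∨ ¬P) forces P = False.
  (¬B ∨ ¬N) forces N = False.
  (¬B ∨ ¬K ∨ N) forces K = False.
  Clause (¬B ∨ K ∨ N) is falsified — contradiction.
Case Q = False:
  (P ∨ Q) forces P = True.
  Clause (¬P ∨ Q) is falsified — contradiction.
Both cases fail, so the formula is unsatisfiable.

Unsatisfiable — no assignment works.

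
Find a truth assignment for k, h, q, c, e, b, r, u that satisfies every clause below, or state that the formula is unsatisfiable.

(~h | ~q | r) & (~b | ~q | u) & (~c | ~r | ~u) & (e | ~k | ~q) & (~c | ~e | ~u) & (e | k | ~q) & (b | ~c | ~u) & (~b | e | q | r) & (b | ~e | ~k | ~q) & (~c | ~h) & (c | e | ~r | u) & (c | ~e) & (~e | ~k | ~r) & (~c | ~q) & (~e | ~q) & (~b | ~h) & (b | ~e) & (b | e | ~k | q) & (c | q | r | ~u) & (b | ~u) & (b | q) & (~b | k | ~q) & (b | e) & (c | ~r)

k = True, h = False, q = False, c = True, e = False, b = True, r = True, u = False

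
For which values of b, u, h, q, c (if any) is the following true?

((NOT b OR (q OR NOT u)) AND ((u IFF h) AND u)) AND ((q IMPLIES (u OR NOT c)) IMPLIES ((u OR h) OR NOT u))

b = False, u = True, h = True, q = True, c = False

  (NOT b OR (q OR NOT u)) AND ((u IFF h) AND u) = True
    NOT b OR (q OR NOT u) = True
      NOT b = True
      q OR NOT u = True
        NOT u = False
    (u IFF h) AND u = True
      u IFF h = True
  (q IMPLIES (u OR NOT c)) IMPLIES ((u OR h) OR NOT u) = True
    q IMPLIES (u OR NOT c) = True
      u OR NOT c = True
        NOT c = True
    (u OR h) OR NOT u = True
      u OR h = True
      NOT u = False
Both conjuncts True, so the formula holds.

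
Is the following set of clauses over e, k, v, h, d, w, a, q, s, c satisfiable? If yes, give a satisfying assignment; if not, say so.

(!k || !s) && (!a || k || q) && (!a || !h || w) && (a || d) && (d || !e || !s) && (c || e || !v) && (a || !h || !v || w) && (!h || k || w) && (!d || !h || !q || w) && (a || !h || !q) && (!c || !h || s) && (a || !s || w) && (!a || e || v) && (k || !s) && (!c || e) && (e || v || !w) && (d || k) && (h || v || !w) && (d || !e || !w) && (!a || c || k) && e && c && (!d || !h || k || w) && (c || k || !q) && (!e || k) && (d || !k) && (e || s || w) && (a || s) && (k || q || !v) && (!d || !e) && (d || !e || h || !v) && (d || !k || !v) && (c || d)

Case d = True:
  (e) forces e = True.
  Clause (!d || !e) is falsified — contradiction.
Case d = False:
  (a || d) forces a = True.
  (d || k) forces k = True.
  Clause (d || !k) is falsified — contradiction.
Both cases fail, so the formula is unsatisfiable.

No satisfying assignment exists.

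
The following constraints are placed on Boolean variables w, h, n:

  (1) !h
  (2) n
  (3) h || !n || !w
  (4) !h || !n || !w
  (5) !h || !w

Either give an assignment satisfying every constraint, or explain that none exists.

Unit clause (!h) forces h = False.
Unit clause (n) forces n = True.
In (h || !n || !w) only !w is left, so w = False.
Check each clause:
  (!h): !h holds.
  (n): n holds.
  (h || !n || !w): !w holds.
  (!h || !n || !w): !h holds.
  (!h || !w): !h holds.
All clauses satisfied.

w=F, h=F, n=T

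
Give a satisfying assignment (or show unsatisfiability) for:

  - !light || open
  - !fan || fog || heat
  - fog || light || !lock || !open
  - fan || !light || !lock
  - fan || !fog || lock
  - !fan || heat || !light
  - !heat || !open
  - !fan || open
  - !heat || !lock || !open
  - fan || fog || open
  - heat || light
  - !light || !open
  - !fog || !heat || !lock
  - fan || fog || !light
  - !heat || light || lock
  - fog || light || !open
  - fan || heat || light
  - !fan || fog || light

The formula is unsatisfiable.

Case light = True:
  (!light || open) forces open = True.
  Clause (!light || !open) is falsified — contradiction.
Case light = False:
  (heat || light) forces heat = True.
  (!heat || !open) forces open = False.
  (!fan || open) forces fan = False.
  (fan || fog || open) forces fog = True.
  (fan || !fog || lock) forces lock = True.
  Clause (!fog || !heat || !lock) is falsified — contradiction.
Both cases fail, so the formula is unsatisfiable.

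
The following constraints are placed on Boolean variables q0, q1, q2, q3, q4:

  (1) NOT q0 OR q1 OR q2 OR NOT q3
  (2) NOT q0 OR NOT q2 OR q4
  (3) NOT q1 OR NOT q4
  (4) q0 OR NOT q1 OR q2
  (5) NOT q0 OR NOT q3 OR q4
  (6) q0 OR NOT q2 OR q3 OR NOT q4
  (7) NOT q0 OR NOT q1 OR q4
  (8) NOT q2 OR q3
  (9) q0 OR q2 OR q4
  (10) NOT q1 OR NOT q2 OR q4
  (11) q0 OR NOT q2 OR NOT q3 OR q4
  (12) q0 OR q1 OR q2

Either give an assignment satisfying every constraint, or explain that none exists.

Set q0 = False.
Try q1 = True:
  (NOT q1 OR NOT q4) forces q4 = False.
  (q0 OR NOT q1 OR q2) forces q2 = True.
  clause (NOT q1 OR NOT q2 OR q4) is falsified — backtrack.
So q1 = False.
  then (q0 OR q1 OR q2) forces q2 = True.
  then (NOT q2 OR q3) forces q3 = True.
  then (q0 OR NOT q2 OR NOT q3 OR q4) forces q4 = True.
All clauses satisfied.

q0: False; q1: False; q2: True; q3: True; q4: True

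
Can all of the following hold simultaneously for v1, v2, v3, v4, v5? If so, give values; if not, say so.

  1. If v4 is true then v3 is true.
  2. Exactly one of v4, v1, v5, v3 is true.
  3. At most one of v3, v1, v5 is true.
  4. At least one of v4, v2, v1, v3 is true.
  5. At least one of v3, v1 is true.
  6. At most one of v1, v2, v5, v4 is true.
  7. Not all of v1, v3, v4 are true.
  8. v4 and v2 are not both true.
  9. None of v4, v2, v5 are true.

v1 = False, v2 = False, v3 = True, v4 = False, v5 = False

  (1) v4=F ⇒ v3: vacuous ✓
  (2) {v4, v1, v5, v3}: 1 true — exactly one ✓
  (3) {v3, v1, v5}: 1 true — at most one ✓
  (4) {v4, v2, v1, v3}: 1 true — at least one ✓
  (5) {v3, v1}: 1 true — at least one ✓
  (6) {v1, v2, v5, v4}: 0 true — at most one ✓
  (7) {v1, v3, v4}: 1/3 true — not all ✓
  (8) v4=F, v2=F — not both ✓
  (9) {v4, v2, v5}: 0 true — none ✓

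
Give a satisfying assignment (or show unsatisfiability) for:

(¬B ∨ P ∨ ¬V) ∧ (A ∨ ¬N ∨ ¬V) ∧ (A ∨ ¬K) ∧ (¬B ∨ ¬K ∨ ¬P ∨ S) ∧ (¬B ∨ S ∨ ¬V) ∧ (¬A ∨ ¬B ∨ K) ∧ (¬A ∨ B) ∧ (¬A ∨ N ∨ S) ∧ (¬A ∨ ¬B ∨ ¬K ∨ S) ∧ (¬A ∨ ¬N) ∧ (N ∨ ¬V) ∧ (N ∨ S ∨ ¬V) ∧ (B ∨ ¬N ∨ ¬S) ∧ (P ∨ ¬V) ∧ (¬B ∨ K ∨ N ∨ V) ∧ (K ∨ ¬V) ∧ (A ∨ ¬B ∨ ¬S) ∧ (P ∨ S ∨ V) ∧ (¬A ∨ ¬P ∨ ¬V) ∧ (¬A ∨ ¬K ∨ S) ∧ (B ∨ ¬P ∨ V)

V = False, B = True, K = True, P = False, S = True, A = True, N = False

Try V = True:
  (N ∨ ¬V) forces N = True.
  (A ∨ ¬N ∨ ¬V) forces A = True.
  clause (¬A ∨ ¬N) is falsified — backtrack.
So V = False.
Set B = True.
Set K = True.
  then (A ∨ ¬K) forces A = True.
  then (¬A ∨ ¬B ∨ ¬K ∨ S) forces S = True.
  then (¬A ∨ ¬N) forces N = False.
Set P = False.
All clauses satisfied.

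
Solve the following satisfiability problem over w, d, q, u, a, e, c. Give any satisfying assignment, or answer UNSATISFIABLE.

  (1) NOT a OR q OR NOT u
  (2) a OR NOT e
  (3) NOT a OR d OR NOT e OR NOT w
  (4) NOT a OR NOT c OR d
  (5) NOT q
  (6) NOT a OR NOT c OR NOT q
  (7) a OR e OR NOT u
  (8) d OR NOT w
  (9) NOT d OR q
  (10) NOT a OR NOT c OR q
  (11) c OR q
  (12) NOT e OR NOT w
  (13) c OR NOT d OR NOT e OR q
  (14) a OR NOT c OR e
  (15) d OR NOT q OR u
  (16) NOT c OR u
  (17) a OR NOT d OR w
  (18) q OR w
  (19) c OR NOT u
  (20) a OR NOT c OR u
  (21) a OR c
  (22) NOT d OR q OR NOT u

Case q = True:
  Clause (NOT q) is falsified — contradiction.
Case q = False:
  (NOT d OR q) forces d = False.
  (d OR NOT w) forces w = False.
  Clause (q OR w) is falsified — contradiction.
Both cases fail, so the formula is unsatisfiable.

Unsatisfiable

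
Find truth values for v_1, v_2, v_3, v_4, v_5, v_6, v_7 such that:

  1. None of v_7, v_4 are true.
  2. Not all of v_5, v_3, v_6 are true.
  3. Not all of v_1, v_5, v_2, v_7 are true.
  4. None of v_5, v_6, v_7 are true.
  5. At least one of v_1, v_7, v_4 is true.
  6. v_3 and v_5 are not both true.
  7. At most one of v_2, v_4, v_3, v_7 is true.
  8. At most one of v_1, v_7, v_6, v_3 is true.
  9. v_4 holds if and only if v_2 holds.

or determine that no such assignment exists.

v_1=T; v_2=F; v_3=F; v_4=F; v_5=F; v_6=F; v_7=F

  (1) {v_7, v_4}: 0 true — none ✓
  (2) {v_5, v_3, v_6}: 0/3 true — not all ✓
  (3) {v_1, v_5, v_2, v_7}: 1/4 true — not all ✓
  (4) {v_5, v_6, v_7}: 0 true — none ✓
  (5) {v_1, v_7, v_4}: 1 true — at least one ✓
  (6) v_3=F, v_5=F — not both ✓
  (7) {v_2, v_4, v_3, v_7}: 0 true — at most one ✓
  (8) {v_1, v_7, v_6, v_3}: 1 true — at most one ✓
  (9) v_4=F, v_2=F — same ✓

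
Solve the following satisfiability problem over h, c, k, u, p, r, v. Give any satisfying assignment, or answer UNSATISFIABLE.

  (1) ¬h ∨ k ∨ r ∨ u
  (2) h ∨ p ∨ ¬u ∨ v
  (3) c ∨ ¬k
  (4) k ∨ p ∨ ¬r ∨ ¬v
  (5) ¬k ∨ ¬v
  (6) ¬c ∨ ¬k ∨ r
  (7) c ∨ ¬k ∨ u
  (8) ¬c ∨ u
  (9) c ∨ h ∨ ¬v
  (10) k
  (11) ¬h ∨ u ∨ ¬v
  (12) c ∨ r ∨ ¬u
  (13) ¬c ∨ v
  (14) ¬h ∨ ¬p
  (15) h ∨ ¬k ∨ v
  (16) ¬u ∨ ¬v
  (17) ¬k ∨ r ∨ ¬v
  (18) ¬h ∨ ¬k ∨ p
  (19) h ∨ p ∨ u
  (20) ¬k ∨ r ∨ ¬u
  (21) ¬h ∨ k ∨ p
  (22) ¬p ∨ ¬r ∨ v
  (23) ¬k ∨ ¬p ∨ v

Case k = True:
  (c ∨ ¬k) forces c = True.
  (¬k ∨ ¬v) forces v = False.
  Clause (¬c ∨ v) is falsified — contradiction.
Case k = False:
  Clause (k) is falsified — contradiction.
Both cases fail, so the formula is unsatisfiable.

The formula is unsatisfiable.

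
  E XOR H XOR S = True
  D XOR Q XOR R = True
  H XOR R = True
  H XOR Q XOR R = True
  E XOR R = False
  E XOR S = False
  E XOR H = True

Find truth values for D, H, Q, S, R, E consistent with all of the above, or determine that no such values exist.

D = True, H = True, Q = False, S = False, R = False, E = False

E XOR H XOR S = F XOR T XOR F = True ✓
D XOR Q XOR R = T XOR F XOR F = True ✓
H XOR R = T XOR F = True ✓
H XOR Q XOR R = T XOR F XOR F = True ✓
E XOR R = F XOR F = False ✓
E XOR S = F XOR F = False ✓
E XOR H = F XOR T = True ✓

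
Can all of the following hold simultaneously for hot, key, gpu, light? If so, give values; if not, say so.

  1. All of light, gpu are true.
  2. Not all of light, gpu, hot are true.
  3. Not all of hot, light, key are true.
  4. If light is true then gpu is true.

hot = False, key = True, gpu = True, light = True

  (1) {light, gpu}: all 2 true ✓
  (2) {light, gpu, hot}: 2/3 true — not all ✓
  (3) {hot, light, key}: 2/3 true — not all ✓
  (4) light=T ⇒ gpu: T ✓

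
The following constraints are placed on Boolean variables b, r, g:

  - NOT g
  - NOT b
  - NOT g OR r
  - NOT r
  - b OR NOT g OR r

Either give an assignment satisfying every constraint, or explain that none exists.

Unit clause (NOT g) forces g = False.
Unit clause (NOT b) forces b = False.
Unit clause (NOT r) forces r = False.
All clauses satisfied.

b = False; r = False; g = False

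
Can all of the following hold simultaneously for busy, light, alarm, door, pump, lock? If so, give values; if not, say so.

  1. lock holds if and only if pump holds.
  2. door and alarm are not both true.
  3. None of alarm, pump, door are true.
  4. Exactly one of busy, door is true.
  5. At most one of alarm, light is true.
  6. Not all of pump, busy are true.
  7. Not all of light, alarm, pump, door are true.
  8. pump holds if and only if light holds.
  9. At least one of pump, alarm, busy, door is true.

busy: True, light: False, alarm: False, door: False, pump: False, lock: False

  (1) lock=F, pump=F — same ✓
  (2) door=F, alarm=F — not both ✓
  (3) {alarm, pump, door}: 0 true — none ✓
  (4) {busy, door}: 1 true — exactly one ✓
  (5) {alarm, light}: 0 true — at most one ✓
  (6) {pump, busy}: 1/2 true — not all ✓
  (7) {light, alarm, pump, door}: 0/4 true — not all ✓
  (8) pump=F, light=F — same ✓
  (9) {pump, alarm, busy, door}: 1 true — at least one ✓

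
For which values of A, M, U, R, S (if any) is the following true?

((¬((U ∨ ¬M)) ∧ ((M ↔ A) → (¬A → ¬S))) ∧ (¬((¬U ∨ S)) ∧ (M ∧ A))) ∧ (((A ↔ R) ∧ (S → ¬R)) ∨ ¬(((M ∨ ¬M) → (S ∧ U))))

Case U = True: the conjunct ¬((U ∨ ¬M)) becomes ¬((True ∨ ¬M)) = False.
Case U = False: the conjunct ¬((¬U ∨ S)) becomes ¬((True ∨ S)) = False.
Both cases fail — unsatisfiable.

Unsatisfiable — no assignment works.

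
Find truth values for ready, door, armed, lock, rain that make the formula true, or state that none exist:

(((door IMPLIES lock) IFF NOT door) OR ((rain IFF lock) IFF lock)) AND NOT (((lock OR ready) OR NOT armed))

ready=F, door=F, armed=T, lock=F, rain=F

  ((door IMPLIES lock) IFF NOT door) OR ((rain IFF lock) IFF lock) = True
    (door IMPLIES lock) IFF NOT door = True
      door IMPLIES lock = True
      NOT door = True
    (rain IFF lock) IFF lock = False
      rain IFF lock = True
  NOT (((lock OR ready) OR NOT armed)) = True
    (lock OR ready) OR NOT armed = False
      lock OR ready = False
      NOT armed = False
Both conjuncts True, so the formula holds.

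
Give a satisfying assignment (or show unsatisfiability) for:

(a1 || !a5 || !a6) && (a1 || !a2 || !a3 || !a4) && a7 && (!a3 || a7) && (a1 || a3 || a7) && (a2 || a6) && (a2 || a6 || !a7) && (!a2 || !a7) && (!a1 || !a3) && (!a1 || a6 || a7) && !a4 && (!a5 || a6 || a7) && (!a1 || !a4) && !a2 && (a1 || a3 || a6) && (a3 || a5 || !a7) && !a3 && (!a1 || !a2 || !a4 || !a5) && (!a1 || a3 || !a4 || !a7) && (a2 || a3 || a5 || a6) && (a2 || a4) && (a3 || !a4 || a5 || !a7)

Unsatisfiable

Case a4 = True:
  Clause (!a4) is falsified — contradiction.
Case a4 = False:
  (a7) forces a7 = True.
  (!a2 || !a7) forces a2 = False.
  Clause (a2 || a4) is falsified — contradiction.
Both cases fail, so the formula is unsatisfiable.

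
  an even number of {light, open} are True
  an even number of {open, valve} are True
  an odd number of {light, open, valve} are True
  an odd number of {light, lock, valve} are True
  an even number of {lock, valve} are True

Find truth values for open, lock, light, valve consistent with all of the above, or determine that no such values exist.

open = True, lock = True, light = True, valve = True

{light, open}: 2 true → even ✓
{open, valve}: 2 true → even ✓
{light, open, valve}: 3 true → odd ✓
{light, lock, valve}: 3 true → odd ✓
{lock, valve}: 2 true → even ✓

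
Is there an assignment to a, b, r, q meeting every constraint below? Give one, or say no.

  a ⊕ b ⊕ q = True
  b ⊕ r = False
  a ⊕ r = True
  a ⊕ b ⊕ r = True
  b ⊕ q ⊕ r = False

a=T, b=F, r=F, q=F

a ⊕ b ⊕ q = T ⊕ F ⊕ F = True ✓
b ⊕ r = F ⊕ F = False ✓
a ⊕ r = T ⊕ F = True ✓
a ⊕ b ⊕ r = T ⊕ F ⊕ F = True ✓
b ⊕ q ⊕ r = F ⊕ F ⊕ F = False ✓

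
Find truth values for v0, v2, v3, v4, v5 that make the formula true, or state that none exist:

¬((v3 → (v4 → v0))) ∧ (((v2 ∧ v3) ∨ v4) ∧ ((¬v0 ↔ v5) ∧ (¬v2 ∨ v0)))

v0 = False, v2 = False, v3 = True, v4 = True, v5 = True

  ¬((v3 → (v4 → v0))) = True
    v3 → (v4 → v0) = False
      v4 → v0 = False
  ((v2 ∧ v3) ∨ v4) ∧ ((¬v0 ↔ v5) ∧ (¬v2 ∨ v0)) = True
    (v2 ∧ v3) ∨ v4 = True
      v2 ∧ v3 = False
    (¬v0 ↔ v5) ∧ (¬v2 ∨ v0) = True
      ¬v0 ↔ v5 = True
        ¬v0 = True
      ¬v2 ∨ v0 = True
        ¬v2 = True
Both conjuncts True, so the formula holds.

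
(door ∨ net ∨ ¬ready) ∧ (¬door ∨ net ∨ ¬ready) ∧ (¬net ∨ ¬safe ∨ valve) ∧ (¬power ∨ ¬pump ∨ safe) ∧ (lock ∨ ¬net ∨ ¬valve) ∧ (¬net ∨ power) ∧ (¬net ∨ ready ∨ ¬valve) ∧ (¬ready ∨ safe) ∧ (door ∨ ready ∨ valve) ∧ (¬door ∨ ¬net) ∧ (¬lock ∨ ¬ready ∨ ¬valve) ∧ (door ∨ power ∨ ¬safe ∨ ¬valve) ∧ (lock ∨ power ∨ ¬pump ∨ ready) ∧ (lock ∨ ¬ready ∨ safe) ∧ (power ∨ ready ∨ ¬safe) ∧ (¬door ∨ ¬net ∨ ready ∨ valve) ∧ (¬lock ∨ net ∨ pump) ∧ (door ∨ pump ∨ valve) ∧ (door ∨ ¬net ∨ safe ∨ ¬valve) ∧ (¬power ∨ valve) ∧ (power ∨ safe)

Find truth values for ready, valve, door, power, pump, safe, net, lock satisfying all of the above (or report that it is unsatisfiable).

ready=F, valve=T, door=F, power=T, pump=F, safe=F, net=F, lock=F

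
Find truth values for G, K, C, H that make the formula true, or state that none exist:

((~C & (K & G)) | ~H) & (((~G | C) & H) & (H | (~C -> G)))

Case H = True: the formula simplifies to (~C & (K & G)) & (~G | C).
  G = True: simplifies to (~C & K) & C.
    C = True: the conjunct ~C is False.
    C = False: the conjunct C is False.
  G = False: the conjunct G is False.
Case H = False: the conjunct H is False.
Both cases fail — unsatisfiable.

Unsatisfiable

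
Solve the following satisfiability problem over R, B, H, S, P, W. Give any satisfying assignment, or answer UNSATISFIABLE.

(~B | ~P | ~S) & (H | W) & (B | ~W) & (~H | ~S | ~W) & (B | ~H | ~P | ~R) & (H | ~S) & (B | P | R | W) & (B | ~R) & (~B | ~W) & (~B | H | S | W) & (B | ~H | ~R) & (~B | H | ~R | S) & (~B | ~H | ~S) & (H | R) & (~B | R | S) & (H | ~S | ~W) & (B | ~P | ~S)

Set R = True.
  then (B | ~R) forces B = True.
  then (~B | ~W) forces W = False.
  then (H | W) forces H = True.
  then (~B | ~H | ~S) forces S = False.
Set P = True.
All clauses satisfied.

R: True; B: True; H: True; S: False; P: True; W: False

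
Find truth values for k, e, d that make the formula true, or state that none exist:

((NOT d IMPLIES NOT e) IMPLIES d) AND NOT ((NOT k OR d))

k = True, e = True, d = False

  (NOT d IMPLIES NOT e) IMPLIES d = True
    NOT d IMPLIES NOT e = False
      NOT d = True
      NOT e = False
  NOT ((NOT k OR d)) = True
    NOT k OR d = False
      NOT k = False
Both conjuncts True, so the formula holds.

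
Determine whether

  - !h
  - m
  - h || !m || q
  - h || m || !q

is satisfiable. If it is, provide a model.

q = True, h = False, m = True

Unit clause (!h) forces h = False.
Unit clause (m) forces m = True.
In (h || !m || q) only q is left, so q = True.
Check each clause:
  (!h): !h holds.
  (m): m holds.
  (h || !m || q): q holds.
  (h || m || !q): m holds.
All clauses satisfied.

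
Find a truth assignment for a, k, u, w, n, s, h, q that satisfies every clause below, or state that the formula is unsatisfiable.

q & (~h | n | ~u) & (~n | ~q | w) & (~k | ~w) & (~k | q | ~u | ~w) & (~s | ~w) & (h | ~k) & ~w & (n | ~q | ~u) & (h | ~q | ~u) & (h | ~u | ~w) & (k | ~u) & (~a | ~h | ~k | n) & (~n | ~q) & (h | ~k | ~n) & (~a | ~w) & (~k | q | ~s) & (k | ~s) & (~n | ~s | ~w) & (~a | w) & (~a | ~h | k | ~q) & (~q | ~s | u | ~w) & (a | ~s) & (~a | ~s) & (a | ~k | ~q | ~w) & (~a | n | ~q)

a: False, k: True, u: False, w: False, n: False, s: False, h: True, q: True

Unit clause (q) forces q = True.
Unit clause (~w) forces w = False.
In (~n | ~q) only ~n is left, so n = False.
In (~a | w) only ~a is left, so a = False.
In (a | ~s) only ~s is left, so s = False.
In (n | ~q | ~u) only ~u is left, so u = False.
Set k = True.
  then (h | ~k) forces h = True.
All clauses satisfied.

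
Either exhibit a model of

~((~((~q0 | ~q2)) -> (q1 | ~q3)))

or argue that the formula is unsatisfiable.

q0 = True, q1 = False, q2 = True, q3 = True

  ~((~((~q0 | ~q2)) -> (q1 | ~q3))) = True
    ~((~q0 | ~q2)) -> (q1 | ~q3) = False
      ~((~q0 | ~q2)) = True
        ~q0 | ~q2 = False
          ~q0 = False
          ~q2 = False
      q1 | ~q3 = False
        ~q3 = False
The formula evaluates to True.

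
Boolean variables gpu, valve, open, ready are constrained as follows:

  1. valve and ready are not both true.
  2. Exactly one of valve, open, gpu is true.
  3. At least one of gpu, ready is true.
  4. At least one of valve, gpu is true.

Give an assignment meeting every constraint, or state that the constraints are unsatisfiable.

gpu = True, valve = False, open = False, ready = False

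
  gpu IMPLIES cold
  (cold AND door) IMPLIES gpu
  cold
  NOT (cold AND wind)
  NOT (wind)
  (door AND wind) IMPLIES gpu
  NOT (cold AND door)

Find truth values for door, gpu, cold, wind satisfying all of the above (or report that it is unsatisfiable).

Unit clause (NOT wind) forces wind = False.
Unit clause (cold) forces cold = True.
In (NOT cold OR NOT door) only NOT door is left, so door = False.
Set gpu = False.
Check each clause:
  (NOT wind): NOT wind holds.
  (NOT cold OR NOT door): NOT door holds.
  (NOT door OR gpu OR NOT wind): NOT door holds.
  (NOT cold OR NOT wind): NOT wind holds.
  (cold OR NOT gpu): cold holds.
  (cold): cold holds.
  (NOT cold OR NOT door OR gpu): NOT door holds.
All clauses satisfied.

door = False, gpu = False, cold = True, wind = False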